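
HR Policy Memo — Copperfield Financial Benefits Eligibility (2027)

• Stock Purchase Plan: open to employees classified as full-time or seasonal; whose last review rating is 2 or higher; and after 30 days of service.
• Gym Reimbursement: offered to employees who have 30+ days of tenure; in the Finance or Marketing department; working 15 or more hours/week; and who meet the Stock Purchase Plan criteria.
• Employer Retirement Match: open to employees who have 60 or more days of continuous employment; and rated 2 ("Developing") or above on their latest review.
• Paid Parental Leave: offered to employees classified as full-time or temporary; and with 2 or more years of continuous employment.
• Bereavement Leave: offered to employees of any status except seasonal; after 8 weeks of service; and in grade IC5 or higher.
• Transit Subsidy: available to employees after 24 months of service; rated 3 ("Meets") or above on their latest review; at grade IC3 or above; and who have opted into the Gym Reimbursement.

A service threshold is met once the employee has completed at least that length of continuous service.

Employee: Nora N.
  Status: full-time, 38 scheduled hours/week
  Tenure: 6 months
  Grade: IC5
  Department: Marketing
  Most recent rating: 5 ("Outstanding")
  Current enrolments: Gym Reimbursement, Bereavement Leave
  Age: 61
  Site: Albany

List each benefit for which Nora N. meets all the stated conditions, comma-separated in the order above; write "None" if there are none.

Stock Purchase Plan, Gym Reimbursement, Employer Retirement Match, Bereavement Leave

Stock Purchase Plan — status full-time ✓; rating 5 ≥ 2 ✓; service 6 months ≥ 30 days ✓ → eligible.
Gym Reimbursement — service 6 months ≥ 30 days ✓; dept Marketing ✓; 38 hrs/wk ≥ 15 ✓; eligible for Stock Purchase Plan ✓ → eligible.
Employer Retirement Match — service 6 months ≥ 60 days ✓; rating 5 ≥ 2 ✓ → eligible.
Paid Parental Leave — status full-time ✓; service 6 months < 2 years (≈730 days) ✗ → not eligible.
Bereavement Leave — status full-time ✓ (not excluded); service 6 months ≥ 8 weeks (≈56 days) ✓; grade IC5 ≥ IC5 ✓ → eligible.
Transit Subsidy — service 6 months < 24 months ✗ → not eligible.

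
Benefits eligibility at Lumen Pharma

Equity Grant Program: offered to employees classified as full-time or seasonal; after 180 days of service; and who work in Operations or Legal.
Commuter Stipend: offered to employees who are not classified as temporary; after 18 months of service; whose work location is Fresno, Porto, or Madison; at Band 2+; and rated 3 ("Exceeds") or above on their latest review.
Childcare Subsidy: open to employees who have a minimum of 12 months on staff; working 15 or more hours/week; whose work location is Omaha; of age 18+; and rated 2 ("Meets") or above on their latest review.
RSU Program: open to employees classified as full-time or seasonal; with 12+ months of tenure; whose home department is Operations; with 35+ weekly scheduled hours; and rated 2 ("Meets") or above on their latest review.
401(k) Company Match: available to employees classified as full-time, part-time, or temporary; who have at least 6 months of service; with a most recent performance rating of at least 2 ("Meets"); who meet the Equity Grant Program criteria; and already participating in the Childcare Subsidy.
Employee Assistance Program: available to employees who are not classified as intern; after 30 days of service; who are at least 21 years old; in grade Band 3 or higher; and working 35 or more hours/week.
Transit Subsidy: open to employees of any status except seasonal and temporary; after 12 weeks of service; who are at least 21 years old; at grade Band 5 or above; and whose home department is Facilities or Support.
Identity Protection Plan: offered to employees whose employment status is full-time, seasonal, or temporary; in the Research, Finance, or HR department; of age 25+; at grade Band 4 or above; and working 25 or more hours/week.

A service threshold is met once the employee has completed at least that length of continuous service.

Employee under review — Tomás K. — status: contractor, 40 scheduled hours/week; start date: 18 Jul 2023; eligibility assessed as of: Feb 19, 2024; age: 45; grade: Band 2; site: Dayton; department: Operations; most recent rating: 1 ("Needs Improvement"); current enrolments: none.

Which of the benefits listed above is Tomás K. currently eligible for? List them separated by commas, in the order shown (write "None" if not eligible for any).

Service from 18 Jul 2023 to Feb 19, 2024: 216 days.
Equity Grant Program — status contractor ✗ (requires full-time or seasonal) → not eligible.
Commuter Stipend — status contractor ✓ (not excluded); service 216 days < 18 months (≈540 days) ✗ → not eligible.
Childcare Subsidy — service 216 days < 12 months (≈360 days) ✗ → not eligible.
RSU Program — status contractor ✗ (requires full-time or seasonal) → not eligible.
401(k) Company Match — status contractor ✗ (requires full-time, part-time, or temporary) → not eligible.
Employee Assistance Program — status contractor ✓ (not excluded); service 216 days ≥ 30 days ✓; age 45 ≥ 21 ✓; grade Band 2 < Band 3 ✗ → not eligible.
Transit Subsidy — status contractor ✓ (not excluded); service 216 days ≥ 12 weeks (≈84 days) ✓; age 45 ≥ 21 ✓; grade Band 2 < Band 5 ✗ → not eligible.
Identity Protection Plan — status contractor ✗ (requires full-time, seasonal, or temporary) → not eligible.

None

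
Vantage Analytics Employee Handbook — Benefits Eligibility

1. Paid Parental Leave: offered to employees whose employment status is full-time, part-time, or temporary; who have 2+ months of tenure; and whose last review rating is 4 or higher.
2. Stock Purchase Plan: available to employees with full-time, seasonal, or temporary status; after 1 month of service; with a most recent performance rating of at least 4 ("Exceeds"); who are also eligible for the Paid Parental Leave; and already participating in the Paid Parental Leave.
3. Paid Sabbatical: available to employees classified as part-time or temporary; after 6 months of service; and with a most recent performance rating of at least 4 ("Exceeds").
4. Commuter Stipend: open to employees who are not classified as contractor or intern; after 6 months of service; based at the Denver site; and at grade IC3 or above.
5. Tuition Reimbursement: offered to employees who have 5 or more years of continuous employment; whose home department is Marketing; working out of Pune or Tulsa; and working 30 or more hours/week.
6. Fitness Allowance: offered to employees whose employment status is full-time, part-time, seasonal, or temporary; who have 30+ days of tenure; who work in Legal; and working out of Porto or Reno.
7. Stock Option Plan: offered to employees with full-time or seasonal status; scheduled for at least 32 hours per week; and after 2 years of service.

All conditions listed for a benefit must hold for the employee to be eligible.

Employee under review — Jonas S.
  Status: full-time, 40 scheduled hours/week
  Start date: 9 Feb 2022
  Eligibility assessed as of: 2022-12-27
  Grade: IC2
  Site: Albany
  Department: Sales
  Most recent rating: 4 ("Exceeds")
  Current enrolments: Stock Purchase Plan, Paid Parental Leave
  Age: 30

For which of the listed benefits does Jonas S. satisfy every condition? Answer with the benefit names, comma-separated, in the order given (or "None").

Service from 9 Feb 2022 to 2022-12-27: 321 days.
Paid Parental Leave — status full-time ✓; service 321 days ≥ 2 months (≈60 days) ✓; rating 4 ≥ 4 ✓ → eligible.
Stock Purchase Plan — status full-time ✓; service 321 days ≥ 1 month (≈30 days) ✓; rating 4 ≥ 4 ✓; eligible for Paid Parental Leave ✓; enrolled in Paid Parental Leave ✓ → eligible.
Paid Sabbatical — status full-time ✗ (requires part-time or temporary) → not eligible.
Commuter Stipend — status full-time ✓ (not excluded); service 321 days ≥ 6 months (≈180 days) ✓; site Albany ✗ (not Denver) → not eligible.
Tuition Reimbursement — service 321 days < 5 years (≈1825 days) ✗ → not eligible.
Fitness Allowance — status full-time ✓; service 321 days ≥ 30 days ✓; dept Sales ✗ → not eligible.
Stock Option Plan — status full-time ✓; 40 hrs/wk ≥ 32 ✓; service 321 days < 2 years (≈730 days) ✗ → not eligible.

Paid Parental Leave, Stock Purchase Plan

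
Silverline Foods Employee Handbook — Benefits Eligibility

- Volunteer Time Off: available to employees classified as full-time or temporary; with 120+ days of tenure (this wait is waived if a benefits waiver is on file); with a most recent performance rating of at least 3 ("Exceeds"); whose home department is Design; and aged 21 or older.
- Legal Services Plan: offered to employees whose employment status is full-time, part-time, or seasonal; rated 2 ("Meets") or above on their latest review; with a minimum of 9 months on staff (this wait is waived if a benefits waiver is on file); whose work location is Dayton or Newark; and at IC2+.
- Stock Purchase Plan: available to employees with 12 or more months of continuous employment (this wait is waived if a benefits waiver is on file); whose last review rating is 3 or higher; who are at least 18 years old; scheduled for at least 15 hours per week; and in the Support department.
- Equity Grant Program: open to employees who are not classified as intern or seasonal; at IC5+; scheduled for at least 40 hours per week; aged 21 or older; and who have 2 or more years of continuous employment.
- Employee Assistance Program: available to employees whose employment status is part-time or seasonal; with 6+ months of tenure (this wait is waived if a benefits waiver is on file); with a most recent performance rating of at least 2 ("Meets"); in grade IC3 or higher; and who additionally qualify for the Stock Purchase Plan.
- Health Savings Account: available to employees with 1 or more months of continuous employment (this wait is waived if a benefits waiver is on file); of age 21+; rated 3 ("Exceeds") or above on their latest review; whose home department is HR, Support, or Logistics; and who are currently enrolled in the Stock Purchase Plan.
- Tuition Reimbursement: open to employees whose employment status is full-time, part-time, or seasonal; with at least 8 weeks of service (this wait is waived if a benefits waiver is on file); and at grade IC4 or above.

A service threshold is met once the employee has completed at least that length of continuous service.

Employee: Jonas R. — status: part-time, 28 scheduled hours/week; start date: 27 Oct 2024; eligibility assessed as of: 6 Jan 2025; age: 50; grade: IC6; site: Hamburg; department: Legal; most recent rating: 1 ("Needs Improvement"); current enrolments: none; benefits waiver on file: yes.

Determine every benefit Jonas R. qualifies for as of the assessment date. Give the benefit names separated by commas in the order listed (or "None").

Service from 27 Oct 2024 to 6 Jan 2025: 71 days.
Volunteer Time Off — status part-time ✗ (requires full-time or temporary) → not eligible.
Legal Services Plan — status part-time ✓; rating 1 < 2 ✗ → not eligible.
Stock Purchase Plan — benefits waiver on file ✓; rating 1 < 3 ✗ → not eligible.
Equity Grant Program — status part-time ✓ (not excluded); grade IC6 ≥ IC5 ✓; 28 hrs/wk < 40 ✗ → not eligible.
Employee Assistance Program — status part-time ✓; benefits waiver on file ✓; rating 1 < 2 ✗ → not eligible.
Health Savings Account — benefits waiver on file ✓; age 50 ≥ 21 ✓; rating 1 < 3 ✗ → not eligible.
Tuition Reimbursement — status part-time ✓; benefits waiver on file ✓; grade IC6 ≥ IC4 ✓ → eligible.

Tuition Reimbursement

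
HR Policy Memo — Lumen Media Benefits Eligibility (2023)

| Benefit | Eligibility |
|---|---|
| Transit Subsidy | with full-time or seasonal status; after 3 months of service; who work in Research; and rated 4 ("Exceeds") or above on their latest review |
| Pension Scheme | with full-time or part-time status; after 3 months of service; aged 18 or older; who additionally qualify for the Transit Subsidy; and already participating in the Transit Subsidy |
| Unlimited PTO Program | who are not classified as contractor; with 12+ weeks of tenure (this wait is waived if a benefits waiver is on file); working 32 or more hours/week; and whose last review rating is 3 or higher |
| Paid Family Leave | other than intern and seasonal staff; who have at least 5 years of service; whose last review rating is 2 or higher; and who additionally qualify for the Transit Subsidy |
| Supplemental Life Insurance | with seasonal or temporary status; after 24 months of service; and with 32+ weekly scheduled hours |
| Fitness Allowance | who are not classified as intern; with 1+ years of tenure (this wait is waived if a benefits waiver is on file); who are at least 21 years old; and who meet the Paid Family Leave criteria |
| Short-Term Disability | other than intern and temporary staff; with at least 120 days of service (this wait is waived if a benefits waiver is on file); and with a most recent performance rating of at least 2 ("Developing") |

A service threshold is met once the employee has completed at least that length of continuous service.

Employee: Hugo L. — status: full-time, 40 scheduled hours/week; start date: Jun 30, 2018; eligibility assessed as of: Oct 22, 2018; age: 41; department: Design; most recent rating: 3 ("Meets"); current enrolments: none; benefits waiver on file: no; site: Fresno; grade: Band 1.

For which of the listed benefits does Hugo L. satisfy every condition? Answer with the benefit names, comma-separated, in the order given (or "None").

Service from Jun 30, 2018 to Oct 22, 2018: 114 days.
Transit Subsidy — status full-time ✓; service 114 days ≥ 3 months (≈90 days) ✓; dept Design ✗ → not eligible.
Pension Scheme — status full-time ✓; service 114 days ≥ 3 months (≈90 days) ✓; age 41 ≥ 18 ✓; not eligible for Transit Subsidy ✗ → not eligible.
Unlimited PTO Program — status full-time ✓ (not excluded); no waiver, service 114 days ≥ 12 weeks (≈84 days) ✓; 40 hrs/wk ≥ 32 ✓; rating 3 ≥ 3 ✓ → eligible.
Paid Family Leave — status full-time ✓ (not excluded); service 114 days < 5 years (≈1825 days) ✗ → not eligible.
Supplemental Life Insurance — status full-time ✗ (requires seasonal or temporary) → not eligible.
Fitness Allowance — status full-time ✓ (not excluded); no waiver, service 114 days < 1 year (≈365 days) ✗ → not eligible.
Short-Term Disability — status full-time ✓ (not excluded); no waiver, service 114 days < 120 days ✗ → not eligible.

Unlimited PTO Program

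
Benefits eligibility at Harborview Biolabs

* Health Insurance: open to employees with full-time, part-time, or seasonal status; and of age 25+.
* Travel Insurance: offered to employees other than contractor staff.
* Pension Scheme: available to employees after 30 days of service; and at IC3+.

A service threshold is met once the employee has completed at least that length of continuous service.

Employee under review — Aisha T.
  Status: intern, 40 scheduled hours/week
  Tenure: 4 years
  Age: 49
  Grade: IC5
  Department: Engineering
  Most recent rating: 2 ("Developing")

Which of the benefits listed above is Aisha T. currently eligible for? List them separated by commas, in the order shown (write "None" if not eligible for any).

Travel Insurance, Pension Scheme

Health Insurance — status intern ✗ (requires full-time, part-time, or seasonal) → not eligible.
Travel Insurance — status intern ✓ (not excluded) → eligible.
Pension Scheme — service 4 years ≥ 30 days ✓; grade IC5 ≥ IC3 ✓ → eligible.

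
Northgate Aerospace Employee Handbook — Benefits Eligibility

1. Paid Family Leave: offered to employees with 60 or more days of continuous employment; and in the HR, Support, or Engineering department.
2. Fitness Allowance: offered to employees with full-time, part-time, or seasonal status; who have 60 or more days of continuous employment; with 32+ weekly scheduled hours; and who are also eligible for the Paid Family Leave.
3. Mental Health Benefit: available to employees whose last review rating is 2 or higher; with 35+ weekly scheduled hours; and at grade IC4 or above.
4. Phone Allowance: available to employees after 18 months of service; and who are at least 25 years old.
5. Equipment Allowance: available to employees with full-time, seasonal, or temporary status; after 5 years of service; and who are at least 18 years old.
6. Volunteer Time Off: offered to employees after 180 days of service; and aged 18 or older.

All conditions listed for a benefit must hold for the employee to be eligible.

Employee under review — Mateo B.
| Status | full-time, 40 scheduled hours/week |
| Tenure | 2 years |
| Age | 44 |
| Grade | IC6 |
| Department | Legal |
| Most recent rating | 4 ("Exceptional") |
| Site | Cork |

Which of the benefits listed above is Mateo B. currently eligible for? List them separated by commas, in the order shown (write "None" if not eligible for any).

Mental Health Benefit, Phone Allowance, Volunteer Time Off

Paid Family Leave — service 2 years ≥ 60 days ✓; dept Legal ✗ → not eligible.
Fitness Allowance — status full-time ✓; service 2 years ≥ 60 days ✓; 40 hrs/wk ≥ 32 ✓; not eligible for Paid Family Leave ✗ → not eligible.
Mental Health Benefit — rating 4 ≥ 2 ✓; 40 hrs/wk ≥ 35 ✓; grade IC6 ≥ IC4 ✓ → eligible.
Phone Allowance — service 2 years ≥ 18 months (≈540 days) ✓; age 44 ≥ 25 ✓ → eligible.
Equipment Allowance — status full-time ✓; service 2 years < 5 years ✗ → not eligible.
Volunteer Time Off — service 2 years ≥ 180 days ✓; age 44 ≥ 18 ✓ → eligible.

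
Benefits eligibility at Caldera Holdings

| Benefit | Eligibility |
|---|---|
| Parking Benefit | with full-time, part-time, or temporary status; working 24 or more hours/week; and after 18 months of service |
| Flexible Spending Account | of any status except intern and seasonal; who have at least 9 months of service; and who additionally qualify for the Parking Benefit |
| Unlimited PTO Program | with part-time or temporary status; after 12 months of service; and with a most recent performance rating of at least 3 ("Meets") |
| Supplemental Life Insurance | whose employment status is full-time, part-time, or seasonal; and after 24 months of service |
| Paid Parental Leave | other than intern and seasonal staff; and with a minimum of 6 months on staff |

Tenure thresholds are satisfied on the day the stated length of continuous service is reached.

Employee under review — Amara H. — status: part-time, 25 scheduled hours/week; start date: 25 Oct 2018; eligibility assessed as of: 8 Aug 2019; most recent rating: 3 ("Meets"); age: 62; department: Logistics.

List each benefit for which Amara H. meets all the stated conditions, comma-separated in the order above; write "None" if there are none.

Service from 25 Oct 2018 to 8 Aug 2019: 287 days.
Parking Benefit — status part-time ✓; 25 hrs/wk ≥ 24 ✓; service 287 days < 18 months (≈540 days) ✗ → not eligible.
Flexible Spending Account — status part-time ✓ (not excluded); service 287 days ≥ 9 months (≈270 days) ✓; not eligible for Parking Benefit ✗ → not eligible.
Unlimited PTO Program — status part-time ✓; service 287 days < 12 months (≈360 days) ✗ → not eligible.
Supplemental Life Insurance — status part-time ✓; service 287 days < 24 months (≈720 days) ✗ → not eligible.
Paid Parental Leave — status part-time ✓ (not excluded); service 287 days ≥ 6 months (≈180 days) ✓ → eligible.

Paid Parental Leave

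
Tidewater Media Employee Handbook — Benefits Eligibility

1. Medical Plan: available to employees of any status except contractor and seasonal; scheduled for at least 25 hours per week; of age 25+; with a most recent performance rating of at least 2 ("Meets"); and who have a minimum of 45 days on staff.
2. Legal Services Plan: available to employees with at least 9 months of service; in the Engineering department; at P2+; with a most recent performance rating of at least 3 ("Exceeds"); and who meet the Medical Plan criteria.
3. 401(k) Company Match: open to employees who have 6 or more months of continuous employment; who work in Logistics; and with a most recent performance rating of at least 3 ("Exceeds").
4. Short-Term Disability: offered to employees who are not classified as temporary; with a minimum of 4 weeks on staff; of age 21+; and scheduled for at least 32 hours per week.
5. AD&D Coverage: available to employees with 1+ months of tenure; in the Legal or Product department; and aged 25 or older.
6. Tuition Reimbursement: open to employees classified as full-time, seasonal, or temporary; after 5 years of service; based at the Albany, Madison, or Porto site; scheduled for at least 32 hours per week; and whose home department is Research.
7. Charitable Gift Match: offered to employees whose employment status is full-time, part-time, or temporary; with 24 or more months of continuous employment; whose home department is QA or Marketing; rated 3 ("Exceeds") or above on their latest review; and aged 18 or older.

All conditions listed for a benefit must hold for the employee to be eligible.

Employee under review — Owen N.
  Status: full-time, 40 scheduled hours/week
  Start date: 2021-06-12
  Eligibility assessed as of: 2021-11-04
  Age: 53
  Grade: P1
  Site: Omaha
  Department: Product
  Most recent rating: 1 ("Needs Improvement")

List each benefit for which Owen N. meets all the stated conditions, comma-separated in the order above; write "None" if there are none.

Short-Term Disability, AD&D Coverage

Service from 2021-06-12 to 2021-11-04: 145 days.
Medical Plan — status full-time ✓ (not excluded); 40 hrs/wk ≥ 25 ✓; age 53 ≥ 25 ✓; rating 1 < 2 ✗ → not eligible.
Legal Services Plan — service 145 days < 9 months (≈270 days) ✗ → not eligible.
401(k) Company Match — service 145 days < 6 months (≈180 days) ✗ → not eligible.
Short-Term Disability — status full-time ✓ (not excluded); service 145 days ≥ 4 weeks (≈28 days) ✓; age 53 ≥ 21 ✓; 40 hrs/wk ≥ 32 ✓ → eligible.
AD&D Coverage — service 145 days ≥ 1 month (≈30 days) ✓; dept Product ✓; age 53 ≥ 25 ✓ → eligible.
Tuition Reimbursement — status full-time ✓; service 145 days < 5 years (≈1825 days) ✗ → not eligible.
Charitable Gift Match — status full-time ✓; service 145 days < 24 months (≈720 days) ✗ → not eligible.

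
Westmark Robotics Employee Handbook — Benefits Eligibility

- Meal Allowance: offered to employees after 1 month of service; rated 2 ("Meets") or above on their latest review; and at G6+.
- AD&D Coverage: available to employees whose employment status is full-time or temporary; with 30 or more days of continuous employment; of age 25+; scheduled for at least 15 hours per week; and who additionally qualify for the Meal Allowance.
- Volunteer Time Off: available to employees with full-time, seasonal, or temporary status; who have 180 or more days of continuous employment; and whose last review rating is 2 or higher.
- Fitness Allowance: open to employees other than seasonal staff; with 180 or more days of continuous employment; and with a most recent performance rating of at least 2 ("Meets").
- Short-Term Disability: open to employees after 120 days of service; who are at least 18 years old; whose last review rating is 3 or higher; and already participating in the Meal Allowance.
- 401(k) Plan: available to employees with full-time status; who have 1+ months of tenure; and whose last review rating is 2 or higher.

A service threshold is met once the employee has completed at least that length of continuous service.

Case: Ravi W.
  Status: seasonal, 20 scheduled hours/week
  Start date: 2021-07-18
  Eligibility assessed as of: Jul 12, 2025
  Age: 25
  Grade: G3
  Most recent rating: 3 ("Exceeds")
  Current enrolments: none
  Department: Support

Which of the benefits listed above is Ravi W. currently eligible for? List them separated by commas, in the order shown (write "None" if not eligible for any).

Volunteer Time Off

Service from 2021-07-18 to Jul 12, 2025: 1455 days.
Meal Allowance — service 1455 days ≥ 1 month (≈30 days) ✓; rating 3 ≥ 2 ✓; grade G3 < G6 ✗ → not eligible.
AD&D Coverage — status seasonal ✗ (requires full-time or temporary) → not eligible.
Volunteer Time Off — status seasonal ✓; service 1455 days ≥ 180 days ✓; rating 3 ≥ 2 ✓ → eligible.
Fitness Allowance — status seasonal ✗ (excluded) → not eligible.
Short-Term Disability — service 1455 days ≥ 120 days ✓; age 25 ≥ 18 ✓; rating 3 ≥ 3 ✓; not enrolled in Meal Allowance ✗ → not eligible.
401(k) Plan — status seasonal ✗ (requires full-time) → not eligible.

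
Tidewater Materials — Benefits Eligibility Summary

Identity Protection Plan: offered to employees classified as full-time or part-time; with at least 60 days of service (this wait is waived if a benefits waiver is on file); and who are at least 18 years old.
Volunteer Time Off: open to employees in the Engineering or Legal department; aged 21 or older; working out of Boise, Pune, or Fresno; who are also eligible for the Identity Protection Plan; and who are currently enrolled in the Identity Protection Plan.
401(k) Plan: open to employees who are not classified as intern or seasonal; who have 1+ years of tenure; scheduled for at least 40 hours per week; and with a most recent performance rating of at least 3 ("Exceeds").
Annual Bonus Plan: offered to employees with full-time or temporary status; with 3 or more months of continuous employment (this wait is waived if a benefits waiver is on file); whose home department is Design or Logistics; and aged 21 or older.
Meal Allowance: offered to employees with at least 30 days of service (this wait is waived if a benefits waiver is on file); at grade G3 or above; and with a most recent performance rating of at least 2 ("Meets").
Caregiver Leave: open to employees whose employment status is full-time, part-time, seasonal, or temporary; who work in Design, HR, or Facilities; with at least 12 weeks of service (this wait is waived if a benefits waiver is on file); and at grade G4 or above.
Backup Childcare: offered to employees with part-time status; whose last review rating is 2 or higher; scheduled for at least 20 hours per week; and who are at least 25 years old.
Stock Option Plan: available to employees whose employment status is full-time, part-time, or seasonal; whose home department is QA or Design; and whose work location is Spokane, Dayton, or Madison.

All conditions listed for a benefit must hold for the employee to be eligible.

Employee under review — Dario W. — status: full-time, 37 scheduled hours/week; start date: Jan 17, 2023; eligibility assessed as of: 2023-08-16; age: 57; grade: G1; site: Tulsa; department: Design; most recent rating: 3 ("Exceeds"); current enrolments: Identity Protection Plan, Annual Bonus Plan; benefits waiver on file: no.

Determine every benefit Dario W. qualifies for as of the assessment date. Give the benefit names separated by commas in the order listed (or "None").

Identity Protection Plan, Annual Bonus Plan

Service from Jan 17, 2023 to 2023-08-16: 211 days.
Identity Protection Plan — status full-time ✓; no waiver, service 211 days ≥ 60 days ✓; age 57 ≥ 18 ✓ → eligible.
Volunteer Time Off — dept Design ✗ → not eligible.
401(k) Plan — status full-time ✓ (not excluded); service 211 days < 1 year (≈365 days) ✗ → not eligible.
Annual Bonus Plan — status full-time ✓; no waiver, service 211 days ≥ 3 months (≈90 days) ✓; dept Design ✓; age 57 ≥ 21 ✓ → eligible.
Meal Allowance — no waiver, service 211 days ≥ 30 days ✓; grade G1 < G3 ✗ → not eligible.
Caregiver Leave — status full-time ✓; dept Design ✓; no waiver, service 211 days ≥ 12 weeks (≈84 days) ✓; grade G1 < G4 ✗ → not eligible.
Backup Childcare — status full-time ✗ (requires part-time) → not eligible.
Stock Option Plan — status full-time ✓; dept Design ✓; site Tulsa ✗ (not Spokane, Dayton, or Madison) → not eligible.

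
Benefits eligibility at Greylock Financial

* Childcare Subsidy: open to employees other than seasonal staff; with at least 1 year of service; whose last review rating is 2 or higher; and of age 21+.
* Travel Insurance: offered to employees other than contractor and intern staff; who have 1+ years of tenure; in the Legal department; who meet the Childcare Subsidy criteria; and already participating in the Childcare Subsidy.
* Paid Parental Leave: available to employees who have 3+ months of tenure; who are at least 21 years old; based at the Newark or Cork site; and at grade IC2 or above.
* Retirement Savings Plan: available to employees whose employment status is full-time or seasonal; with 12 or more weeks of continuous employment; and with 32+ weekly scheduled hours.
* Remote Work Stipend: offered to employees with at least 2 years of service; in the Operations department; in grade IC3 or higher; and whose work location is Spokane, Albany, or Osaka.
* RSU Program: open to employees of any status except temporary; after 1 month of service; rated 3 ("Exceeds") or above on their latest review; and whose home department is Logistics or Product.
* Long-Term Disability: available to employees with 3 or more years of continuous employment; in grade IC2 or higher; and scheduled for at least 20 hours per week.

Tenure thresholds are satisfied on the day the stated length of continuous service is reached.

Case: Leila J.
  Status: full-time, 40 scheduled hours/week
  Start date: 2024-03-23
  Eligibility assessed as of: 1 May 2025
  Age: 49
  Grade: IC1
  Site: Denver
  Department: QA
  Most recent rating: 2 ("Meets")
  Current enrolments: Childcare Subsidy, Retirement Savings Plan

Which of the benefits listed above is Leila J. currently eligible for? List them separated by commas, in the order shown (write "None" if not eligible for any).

Childcare Subsidy, Retirement Savings Plan

Service from 2024-03-23 to 1 May 2025: 404 days.
Childcare Subsidy — status full-time ✓ (not excluded); service 404 days ≥ 1 year (≈365 days) ✓; rating 2 ≥ 2 ✓; age 49 ≥ 21 ✓ → eligible.
Travel Insurance — status full-time ✓ (not excluded); service 404 days ≥ 1 year (≈365 days) ✓; dept QA ✗ → not eligible.
Paid Parental Leave — service 404 days ≥ 3 months (≈90 days) ✓; age 49 ≥ 21 ✓; site Denver ✗ (not Newark or Cork) → not eligible.
Retirement Savings Plan — status full-time ✓; service 404 days ≥ 12 weeks (≈84 days) ✓; 40 hrs/wk ≥ 32 ✓ → eligible.
Remote Work Stipend — service 404 days < 2 years (≈730 days) ✗ → not eligible.
RSU Program — status full-time ✓ (not excluded); service 404 days ≥ 1 month (≈30 days) ✓; rating 2 < 3 ✗ → not eligible.
Long-Term Disability — service 404 days < 3 years (≈1095 days) ✗ → not eligible.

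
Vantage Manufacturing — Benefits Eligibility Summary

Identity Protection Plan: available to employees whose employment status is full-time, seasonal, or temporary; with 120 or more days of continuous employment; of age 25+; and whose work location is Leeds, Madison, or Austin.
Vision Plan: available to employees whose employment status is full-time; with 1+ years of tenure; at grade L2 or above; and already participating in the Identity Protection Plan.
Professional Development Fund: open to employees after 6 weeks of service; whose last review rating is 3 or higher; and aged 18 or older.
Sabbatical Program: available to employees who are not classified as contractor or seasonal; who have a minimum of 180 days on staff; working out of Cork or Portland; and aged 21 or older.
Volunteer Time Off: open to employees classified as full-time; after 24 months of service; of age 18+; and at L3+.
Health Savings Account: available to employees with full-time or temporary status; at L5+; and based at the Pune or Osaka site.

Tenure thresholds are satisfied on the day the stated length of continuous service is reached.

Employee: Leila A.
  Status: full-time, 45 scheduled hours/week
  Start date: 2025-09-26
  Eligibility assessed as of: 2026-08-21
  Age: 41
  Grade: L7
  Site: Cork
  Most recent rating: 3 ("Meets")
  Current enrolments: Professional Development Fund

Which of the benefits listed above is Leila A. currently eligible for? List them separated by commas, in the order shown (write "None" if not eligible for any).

Service from 2025-09-26 to 2026-08-21: 329 days.
Identity Protection Plan — status full-time ✓; service 329 days ≥ 120 days ✓; age 41 ≥ 25 ✓; site Cork ✗ (not Leeds, Madison, or Austin) → not eligible.
Vision Plan — status full-time ✓; service 329 days < 1 year (≈365 days) ✗ → not eligible.
Professional Development Fund — service 329 days ≥ 6 weeks (≈42 days) ✓; rating 3 ≥ 3 ✓; age 41 ≥ 18 ✓ → eligible.
Sabbatical Program — status full-time ✓ (not excluded); service 329 days ≥ 180 days ✓; site Cork ✓; age 41 ≥ 21 ✓ → eligible.
Volunteer Time Off — status full-time ✓; service 329 days < 24 months (≈720 days) ✗ → not eligible.
Health Savings Account — status full-time ✓; grade L7 ≥ L5 ✓; site Cork ✗ (not Pune or Osaka) → not eligible.

Professional Development Fund, Sabbatical Program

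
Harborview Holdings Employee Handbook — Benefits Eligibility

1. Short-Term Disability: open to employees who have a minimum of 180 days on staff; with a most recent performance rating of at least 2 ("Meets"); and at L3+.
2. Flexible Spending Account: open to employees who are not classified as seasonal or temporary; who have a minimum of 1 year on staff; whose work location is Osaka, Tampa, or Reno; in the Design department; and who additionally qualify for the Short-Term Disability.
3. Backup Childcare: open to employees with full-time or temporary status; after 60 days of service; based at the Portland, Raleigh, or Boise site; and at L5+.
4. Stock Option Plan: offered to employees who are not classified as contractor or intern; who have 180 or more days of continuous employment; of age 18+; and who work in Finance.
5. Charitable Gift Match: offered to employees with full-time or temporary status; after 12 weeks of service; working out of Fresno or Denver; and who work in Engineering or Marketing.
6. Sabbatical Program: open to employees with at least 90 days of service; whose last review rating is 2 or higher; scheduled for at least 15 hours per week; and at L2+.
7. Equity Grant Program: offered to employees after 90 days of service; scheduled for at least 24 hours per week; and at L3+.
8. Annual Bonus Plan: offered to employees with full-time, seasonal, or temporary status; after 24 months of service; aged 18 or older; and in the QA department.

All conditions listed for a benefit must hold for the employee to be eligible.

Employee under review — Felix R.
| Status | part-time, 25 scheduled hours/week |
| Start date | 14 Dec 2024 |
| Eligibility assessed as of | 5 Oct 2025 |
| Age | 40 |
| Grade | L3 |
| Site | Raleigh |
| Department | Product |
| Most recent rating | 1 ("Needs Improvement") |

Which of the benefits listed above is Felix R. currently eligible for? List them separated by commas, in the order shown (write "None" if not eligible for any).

Equity Grant Program

Service from 14 Dec 2024 to 5 Oct 2025: 295 days.
Short-Term Disability — service 295 days ≥ 180 days ✓; rating 1 < 2 ✗ → not eligible.
Flexible Spending Account — status part-time ✓ (not excluded); service 295 days < 1 year (≈365 days) ✗ → not eligible.
Backup Childcare — status part-time ✗ (requires full-time or temporary) → not eligible.
Stock Option Plan — status part-time ✓ (not excluded); service 295 days ≥ 180 days ✓; age 40 ≥ 18 ✓; dept Product ✗ → not eligible.
Charitable Gift Match — status part-time ✗ (requires full-time or temporary) → not eligible.
Sabbatical Program — service 295 days ≥ 90 days ✓; rating 1 < 2 ✗ → not eligible.
Equity Grant Program — service 295 days ≥ 90 days ✓; 25 hrs/wk ≥ 24 ✓; grade L3 ≥ L3 ✓ → eligible.
Annual Bonus Plan — status part-time ✗ (requires full-time, seasonal, or temporary) → not eligible.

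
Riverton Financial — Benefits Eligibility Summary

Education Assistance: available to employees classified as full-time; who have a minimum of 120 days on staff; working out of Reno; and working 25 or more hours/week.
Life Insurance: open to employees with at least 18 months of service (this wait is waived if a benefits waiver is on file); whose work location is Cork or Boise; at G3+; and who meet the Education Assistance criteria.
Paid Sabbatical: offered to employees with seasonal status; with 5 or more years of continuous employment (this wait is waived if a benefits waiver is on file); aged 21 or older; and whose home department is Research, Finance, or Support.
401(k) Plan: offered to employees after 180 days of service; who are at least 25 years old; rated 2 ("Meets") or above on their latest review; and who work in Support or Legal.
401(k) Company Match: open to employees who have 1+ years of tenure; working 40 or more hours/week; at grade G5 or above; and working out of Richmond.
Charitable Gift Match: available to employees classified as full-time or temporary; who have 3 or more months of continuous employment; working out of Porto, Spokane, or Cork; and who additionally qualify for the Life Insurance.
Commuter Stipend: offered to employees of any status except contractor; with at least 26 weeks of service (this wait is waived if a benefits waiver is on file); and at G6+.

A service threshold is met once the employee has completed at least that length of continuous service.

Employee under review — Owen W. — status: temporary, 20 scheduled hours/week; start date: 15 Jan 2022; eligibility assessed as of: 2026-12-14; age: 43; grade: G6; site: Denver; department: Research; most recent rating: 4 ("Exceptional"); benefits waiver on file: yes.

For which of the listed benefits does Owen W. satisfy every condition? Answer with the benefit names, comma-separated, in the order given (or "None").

Service from 15 Jan 2022 to 2026-12-14: 1794 days.
Education Assistance — status temporary ✗ (requires full-time) → not eligible.
Life Insurance — benefits waiver on file ✓; site Denver ✗ (not Cork or Boise) → not eligible.
Paid Sabbatical — status temporary ✗ (requires seasonal) → not eligible.
401(k) Plan — service 1794 days ≥ 180 days ✓; age 43 ≥ 25 ✓; rating 4 ≥ 2 ✓; dept Research ✗ → not eligible.
401(k) Company Match — service 1794 days ≥ 1 year (≈365 days) ✓; 20 hrs/wk < 40 ✗ → not eligible.
Charitable Gift Match — status temporary ✓; service 1794 days ≥ 3 months (≈90 days) ✓; site Denver ✗ (not Porto, Spokane, or Cork) → not eligible.
Commuter Stipend — status temporary ✓ (not excluded); benefits waiver on file ✓; grade G6 ≥ G6 ✓ → eligible.

Commuter Stipend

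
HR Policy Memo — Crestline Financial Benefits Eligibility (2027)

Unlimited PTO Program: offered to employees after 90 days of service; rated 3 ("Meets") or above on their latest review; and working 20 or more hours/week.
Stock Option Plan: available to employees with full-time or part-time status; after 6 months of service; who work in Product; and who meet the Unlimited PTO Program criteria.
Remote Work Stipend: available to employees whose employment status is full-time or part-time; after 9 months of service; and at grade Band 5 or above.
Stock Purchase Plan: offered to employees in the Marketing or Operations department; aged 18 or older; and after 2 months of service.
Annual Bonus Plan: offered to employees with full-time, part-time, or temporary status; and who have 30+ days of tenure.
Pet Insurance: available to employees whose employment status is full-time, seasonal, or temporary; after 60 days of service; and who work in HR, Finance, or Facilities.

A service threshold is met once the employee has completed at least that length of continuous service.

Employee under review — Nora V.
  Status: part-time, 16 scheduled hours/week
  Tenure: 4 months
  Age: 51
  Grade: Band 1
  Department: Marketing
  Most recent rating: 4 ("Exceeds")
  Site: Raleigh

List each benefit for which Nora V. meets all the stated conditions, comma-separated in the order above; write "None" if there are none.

Stock Purchase Plan, Annual Bonus Plan

Unlimited PTO Program — service 4 months ≥ 90 days ✓; rating 4 ≥ 3 ✓; 16 hrs/wk < 20 ✗ → not eligible.
Stock Option Plan — status part-time ✓; service 4 months < 6 months ✗ → not eligible.
Remote Work Stipend — status part-time ✓; service 4 months < 9 months ✗ → not eligible.
Stock Purchase Plan — dept Marketing ✓; age 51 ≥ 18 ✓; service 4 months ≥ 2 months ✓ → eligible.
Annual Bonus Plan — status part-time ✓; service 4 months ≥ 30 days ✓ → eligible.
Pet Insurance — status part-time ✗ (requires full-time, seasonal, or temporary) → not eligible.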